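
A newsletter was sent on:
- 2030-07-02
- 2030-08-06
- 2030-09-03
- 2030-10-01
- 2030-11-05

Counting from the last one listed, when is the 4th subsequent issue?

2031-03-04

These are Tuesdays at 28- or 35-day spacing (35, 28, 28, 35).
The pattern: 1st Tuesday of the month.
1st Tuesday of December 2030: 2030-12-03.
1st Tuesday of January 2031: 2031-01-07.
1st Tuesday of February 2031: 2031-02-04.
March 2031 — 1st Tuesday is 2031-03-04.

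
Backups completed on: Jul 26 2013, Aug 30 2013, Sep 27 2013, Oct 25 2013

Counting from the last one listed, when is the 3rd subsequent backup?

All Fridays; the gaps (35, 28, 28) vary with month length.
This is the last Friday of each month.
November 2013 ends with Friday Nov 29 2013.
December 2013 ends with Friday Dec 27 2013.
January 2014 ends with Friday Jan 31 2014.

Jan 31 2014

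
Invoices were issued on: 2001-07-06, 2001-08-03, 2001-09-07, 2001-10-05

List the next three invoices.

2001-11-02, 2001-12-07, 2002-01-04

Gaps: 28, 35, 28 days — a mix of 28 and 35. Every date is a Friday.
Each is the 1st Friday of its month.
1st Friday of November 2001: 2001-11-02.
1st Friday of December 2001: 2001-12-07.
January 2002 — 1st Friday is 2002-01-04.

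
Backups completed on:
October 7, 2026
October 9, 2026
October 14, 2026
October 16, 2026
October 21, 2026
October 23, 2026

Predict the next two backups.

Every event lands on a Wednesday or Friday (gaps cycle 2, 5, 2, 5, 2).
So the schedule is: every Wednesday and Friday.
The following Wednesday is October 28, 2026.
The following Friday is October 30, 2026.

October 28, 2026; October 30, 2026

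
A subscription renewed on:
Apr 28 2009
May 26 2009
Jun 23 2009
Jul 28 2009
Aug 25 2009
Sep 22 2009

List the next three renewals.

These are Tuesdays at 28- or 35-day spacing (28, 28, 35, 28, 28).
The pattern: 4th Tuesday of the month.
4th Tuesday of October 2009: Oct 27 2009.
4th Tuesday of November 2009: Nov 24 2009.
December 2009 — 4th Tuesday is Dec 22 2009.

Oct 27 2009, Nov 24 2009, Dec 22 2009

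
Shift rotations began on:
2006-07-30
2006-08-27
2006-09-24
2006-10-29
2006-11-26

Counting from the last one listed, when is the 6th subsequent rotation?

All Sundays; the gaps (28, 28, 35, 28) vary with month length.
This is the last Sunday of each month.
Last Sunday of December 2006: 2006-12-31.
Last Sunday of January 2007: 2007-01-28.
Last Sunday of February 2007: 2007-02-25.
March 2007 ends with Sunday 2007-03-25.
April 2007 ends with Sunday 2007-04-29.
May 2007 ends with Sunday 2007-05-27.

2007-05-27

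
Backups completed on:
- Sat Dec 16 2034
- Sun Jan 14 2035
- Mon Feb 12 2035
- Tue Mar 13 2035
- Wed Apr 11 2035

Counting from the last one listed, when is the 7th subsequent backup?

Wed Oct 31 2035

Gaps between consecutive events: 29, 29, 29, 29 days — a constant 29-day interval.
Wed Apr 11 2035 + 29 days = Thu May 10 2035.
Thu May 10 2035 + 29 days = Fri Jun 8 2035.
Fri Jun 8 2035 + 29 days = Sat Jul 7 2035.
Sat Jul 7 2035 + 29 days = Sun Aug 5 2035.
Sun Aug 5 2035 + 29 days = Mon Sep 3 2035.
Mon Sep 3 2035 + 29 days = Tue Oct 2 2035.
Tue Oct 2 2035 + 29 days = Wed Oct 31 2035.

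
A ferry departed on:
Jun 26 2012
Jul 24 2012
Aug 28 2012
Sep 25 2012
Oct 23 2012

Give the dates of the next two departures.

Nov 27 2012, Dec 25 2012

All dates are Tuesdays, 28, 35, 28, 28 days apart.
Specifically, the 4th Tuesday of each month.
4th Tuesday of November 2012: Nov 27 2012.
December 2012 — 4th Tuesday is Dec 25 2012.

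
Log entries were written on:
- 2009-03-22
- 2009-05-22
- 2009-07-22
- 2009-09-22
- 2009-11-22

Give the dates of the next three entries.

Each date is the 22nd; the gaps (61, 61, 62, 61) track the month lengths.
The rule is the 22nd of every 2 months.
January 2010: 2010-01-22.
Next: March 2010 → 2010-03-22.
Next: May 2010 → 2010-05-22.

2010-01-22, 2010-03-22, 2010-05-22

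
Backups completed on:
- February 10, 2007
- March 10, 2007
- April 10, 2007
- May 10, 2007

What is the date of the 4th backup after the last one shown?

September 10, 2007

Gaps: 28, 31, 30 days — not constant. Every event is on the 10th of the month.
Pattern: the 10th of each month.
Next: June 2007 → June 10, 2007.
July 2007: July 10, 2007.
Next: August 2007 → August 10, 2007.
September 2007: September 10, 2007.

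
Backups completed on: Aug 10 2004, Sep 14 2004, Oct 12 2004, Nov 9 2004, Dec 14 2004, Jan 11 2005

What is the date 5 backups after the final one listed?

These are Tuesdays at 28- or 35-day spacing (35, 28, 28, 35, 28).
The pattern: 2nd Tuesday of the month.
February 2005 — 2nd Tuesday is Feb 8 2005.
March 2005 — 2nd Tuesday is Mar 8 2005.
2nd Tuesday of April 2005: Apr 12 2005.
2nd Tuesday of May 2005: May 10 2005.
2nd Tuesday of June 2005: Jun 14 2005.

Jun 14 2005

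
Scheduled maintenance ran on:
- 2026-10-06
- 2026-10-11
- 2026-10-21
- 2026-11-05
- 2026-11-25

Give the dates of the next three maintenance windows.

2026-12-20, 2027-01-19, 2027-02-23

Intervals are 5, 10, 15, 20 days — an arithmetic progression with common difference 5.
Next gap: 25 days. 2026-11-25 + 25 days = 2026-12-20.
Next gap: 30 days. 2026-12-20 + 30 days = 2027-01-19.
Next gap: 35 days. 2027-01-19 + 35 days = 2027-02-23.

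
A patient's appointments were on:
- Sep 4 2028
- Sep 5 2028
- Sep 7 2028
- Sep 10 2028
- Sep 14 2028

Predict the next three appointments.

Sep 19 2028, Sep 25 2028, Oct 2 2028

The spacing grows by 1 each time: 1, 2, 3, 4 days.
Next gap: 5 days. Sep 14 2028 + 5 days = Sep 19 2028.
Next gap: 6 days. Sep 19 2028 + 6 days = Sep 25 2028.
Next gap: 7 days. Sep 25 2028 + 7 days = Oct 2 2028.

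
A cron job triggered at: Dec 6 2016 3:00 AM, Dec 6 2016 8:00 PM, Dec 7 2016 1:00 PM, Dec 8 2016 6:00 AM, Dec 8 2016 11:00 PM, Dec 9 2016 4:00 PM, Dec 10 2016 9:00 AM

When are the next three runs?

Dec 11 2016 2:00 AM, Dec 11 2016 7:00 PM, Dec 12 2016 12:00 PM

Spacing: 17, 17, 17, 17, 17, 17 h — constant 17 h.
Dec 10 2016 9:00 AM + 17 h = Dec 11 2016 2:00 AM.
Dec 11 2016 2:00 AM + 17 h = Dec 11 2016 7:00 PM.
Dec 11 2016 7:00 PM + 17 h = Dec 12 2016 12:00 PM.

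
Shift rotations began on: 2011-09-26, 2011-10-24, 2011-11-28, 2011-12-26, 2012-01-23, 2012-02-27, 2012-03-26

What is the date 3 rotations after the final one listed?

These are Mondays at 28- or 35-day spacing (28, 35, 28, 28, 35, 28).
The pattern: 4th Monday of the month.
April 2012 — 4th Monday is 2012-04-23.
4th Monday of May 2012: 2012-05-28.
4th Monday of June 2012: 2012-06-25.

2012-06-25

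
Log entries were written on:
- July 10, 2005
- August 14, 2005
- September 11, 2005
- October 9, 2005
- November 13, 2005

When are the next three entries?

December 11, 2005; January 8, 2006; February 12, 2006

These are Sundays at 28- or 35-day spacing (35, 28, 28, 35).
The pattern: 2nd Sunday of the month.
2nd Sunday of December 2005: December 11, 2005.
January 2006 — 2nd Sunday is January 8, 2006.
February 2006 — 2nd Sunday is February 12, 2006.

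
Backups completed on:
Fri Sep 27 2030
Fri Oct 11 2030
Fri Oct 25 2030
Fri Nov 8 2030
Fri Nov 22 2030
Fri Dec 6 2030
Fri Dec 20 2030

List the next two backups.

Every event comes 14 days after the last (14, 14, 14, 14, 14, 14).
Fri Dec 20 2030 + 14 days = Fri Jan 3 2031.
Fri Jan 3 2031 + 14 days = Fri Jan 17 2031.

Fri Jan 3 2031, Fri Jan 17 2031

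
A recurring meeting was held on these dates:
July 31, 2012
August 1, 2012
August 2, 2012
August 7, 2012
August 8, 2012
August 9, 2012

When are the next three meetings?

August 14, 2012; August 15, 2012; August 16, 2012

The gap pattern 1, 1, 5, 1, 1 repeats every 3 events.
These are the Tuesdays, Wednesdays and Thursdays of each week.
Next Tuesday: August 14, 2012.
Next Wednesday: August 15, 2012.
Next Thursday: August 16, 2012.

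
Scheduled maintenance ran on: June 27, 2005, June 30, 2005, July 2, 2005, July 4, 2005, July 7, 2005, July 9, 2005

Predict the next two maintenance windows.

Gaps: 3, 2, 2, 3, 2 days — not constant, but cyclic with period 3.
The events fall on every Monday, Thursday and Saturday.
Next Monday: July 11, 2005.
The following Thursday is July 14, 2005.

July 11, 2005; July 14, 2005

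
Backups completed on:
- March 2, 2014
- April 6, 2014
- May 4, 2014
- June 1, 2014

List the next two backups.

July 6, 2014; August 3, 2014

All dates are Sundays, 35, 28, 28 days apart.
Specifically, the 1st Sunday of each month.
1st Sunday of July 2014: July 6, 2014.
1st Sunday of August 2014: August 3, 2014.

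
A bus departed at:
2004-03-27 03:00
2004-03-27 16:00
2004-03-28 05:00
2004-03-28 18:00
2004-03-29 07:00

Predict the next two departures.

Gaps: 13, 13, 13, 13 hours — each event is 13 hours after the previous one.
2004-03-29 07:00 + 13 h = 2004-03-29 20:00.
2004-03-29 20:00 + 13 h = 2004-03-30 09:00.

2004-03-29 20:00, 2004-03-30 09:00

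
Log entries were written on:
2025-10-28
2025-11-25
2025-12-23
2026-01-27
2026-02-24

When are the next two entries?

Gaps: 28, 28, 35, 28 days — a mix of 28 and 35. Every date is a Tuesday.
Each is the 4th Tuesday of its month.
March 2026 — 4th Tuesday is 2026-03-24.
April 2026 — 4th Tuesday is 2026-04-28.

2026-03-24, 2026-04-28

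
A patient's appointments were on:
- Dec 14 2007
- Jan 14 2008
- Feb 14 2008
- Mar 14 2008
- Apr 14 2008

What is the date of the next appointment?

May 14 2008

Gaps: 31, 31, 29, 31 days — not constant. Every event is on the 14th of the month.
Pattern: the 14th of each month.
May 2008: May 14 2008.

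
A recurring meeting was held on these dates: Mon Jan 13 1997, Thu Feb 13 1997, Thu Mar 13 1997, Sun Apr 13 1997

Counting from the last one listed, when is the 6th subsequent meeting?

Mon Oct 13 1997

Gaps: 31, 28, 31 days — not constant. Every event is on the 13th of the month.
Pattern: the 13th of each month.
Next: May 1997 → Tue May 13 1997.
June 1997: Fri Jun 13 1997.
July 1997: Sun Jul 13 1997.
Next: August 1997 → Wed Aug 13 1997.
Next: September 1997 → Sat Sep 13 1997.
October 1997: Mon Oct 13 1997.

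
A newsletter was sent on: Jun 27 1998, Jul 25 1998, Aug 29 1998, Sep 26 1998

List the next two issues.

Oct 31 1998, Nov 28 1998

All Saturdays; the gaps (28, 35, 28) vary with month length.
This is the last Saturday of each month.
October 1998 ends with Saturday Oct 31 1998.
November 1998 ends with Saturday Nov 28 1998.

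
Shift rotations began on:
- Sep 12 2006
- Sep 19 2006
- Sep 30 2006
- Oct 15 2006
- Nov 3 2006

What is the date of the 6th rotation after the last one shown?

May 20 2007

Intervals are 7, 11, 15, 19 days — an arithmetic progression with common difference 4.
Next gap: 23 days. Nov 3 2006 + 23 days = Nov 26 2006.
Next gap: 27 days. Nov 26 2006 + 27 days = Dec 23 2006.
Next gap: 31 days. Dec 23 2006 + 31 days = Jan 23 2007.
Next gap: 35 days. Jan 23 2007 + 35 days = Feb 27 2007.
Next gap: 39 days. Feb 27 2007 + 39 days = Apr 7 2007.
Next gap: 43 days. Apr 7 2007 + 43 days = May 20 2007.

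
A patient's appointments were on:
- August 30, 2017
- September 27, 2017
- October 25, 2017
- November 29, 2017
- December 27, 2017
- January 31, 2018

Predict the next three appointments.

February 28, 2018; March 28, 2018; April 25, 2018

All Wednesdays; the gaps (28, 28, 35, 28, 35) vary with month length.
This is the last Wednesday of each month.
Last Wednesday of February 2018: February 28, 2018.
Last Wednesday of March 2018: March 28, 2018.
April 2018 ends with Wednesday April 25, 2018.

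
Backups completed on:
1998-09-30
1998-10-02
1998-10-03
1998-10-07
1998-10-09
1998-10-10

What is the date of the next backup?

Every event lands on a Wednesday or Friday or Saturday (gaps cycle 2, 1, 4, 2, 1).
So the schedule is: every Wednesday, Friday and Saturday.
Next Wednesday: 1998-10-14.

1998-10-14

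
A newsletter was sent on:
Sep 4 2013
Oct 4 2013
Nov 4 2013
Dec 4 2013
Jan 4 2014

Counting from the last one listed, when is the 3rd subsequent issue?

Apr 4 2014

Gaps: 30, 31, 30, 31 days — not constant. Every event is on the 4th of the month.
Pattern: the 4th of each month.
Next: February 2014 → Feb 4 2014.
March 2014: Mar 4 2014.
Next: April 2014 → Apr 4 2014.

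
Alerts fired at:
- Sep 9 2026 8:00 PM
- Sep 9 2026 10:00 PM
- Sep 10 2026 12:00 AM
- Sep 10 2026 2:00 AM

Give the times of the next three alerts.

Sep 10 2026 4:00 AM, Sep 10 2026 6:00 AM, Sep 10 2026 8:00 AM

Gaps: 2, 2, 2 hours — each event is 2 hours after the previous one.
Sep 10 2026 2:00 AM + 2 h = Sep 10 2026 4:00 AM.
Sep 10 2026 4:00 AM + 2 h = Sep 10 2026 6:00 AM.
Sep 10 2026 6:00 AM + 2 h = Sep 10 2026 8:00 AM.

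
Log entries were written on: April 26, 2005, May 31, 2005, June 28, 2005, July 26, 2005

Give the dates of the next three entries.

These are Tuesdays with 35, 28, 28-day gaps.
Each is the final Tuesday of its month — May 31, 2005 is past the 28th, so '4th Tuesday' doesn't fit.
August 2005 ends with Tuesday August 30, 2005.
September 2005 ends with Tuesday September 27, 2005.
Last Tuesday of October 2005: October 25, 2005.

August 30, 2005; September 27, 2005; October 25, 2005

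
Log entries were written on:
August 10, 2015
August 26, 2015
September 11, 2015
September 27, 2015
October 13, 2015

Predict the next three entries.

October 29, 2015; November 14, 2015; November 30, 2015

The spacing is 16, 16, 16, 16 days — always 16 days.
October 13, 2015 + 16 days = October 29, 2015.
October 29, 2015 + 16 days = November 14, 2015.
November 14, 2015 + 16 days = November 30, 2015.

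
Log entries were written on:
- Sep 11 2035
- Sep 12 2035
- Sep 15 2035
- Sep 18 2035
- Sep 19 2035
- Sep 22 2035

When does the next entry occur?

Gaps: 1, 3, 3, 1, 3 days — not constant, but cyclic with period 3.
The events fall on every Tuesday, Wednesday and Saturday.
The following Tuesday is Sep 25 2035.

Sep 25 2035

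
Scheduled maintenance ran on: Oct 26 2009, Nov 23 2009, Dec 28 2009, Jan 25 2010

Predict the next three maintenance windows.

These are Mondays at 28- or 35-day spacing (28, 35, 28).
The pattern: 4th Monday of the month.
4th Monday of February 2010: Feb 22 2010.
March 2010 — 4th Monday is Mar 22 2010.
April 2010 — 4th Monday is Apr 26 2010.

Feb 22 2010, Mar 22 2010, Apr 26 2010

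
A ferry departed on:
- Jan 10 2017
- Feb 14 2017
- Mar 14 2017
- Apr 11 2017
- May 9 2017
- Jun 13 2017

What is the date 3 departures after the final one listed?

Sep 12 2017

Gaps: 35, 28, 28, 28, 35 days — a mix of 28 and 35. Every date is a Tuesday.
Each is the 2nd Tuesday of its month.
July 2017 — 2nd Tuesday is Jul 11 2017.
2nd Tuesday of August 2017: Aug 8 2017.
September 2017 — 2nd Tuesday is Sep 12 2017.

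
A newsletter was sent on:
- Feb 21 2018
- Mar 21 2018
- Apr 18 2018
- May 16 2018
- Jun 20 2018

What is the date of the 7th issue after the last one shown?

Jan 16 2019

All dates are Wednesdays, 28, 28, 28, 35 days apart.
Specifically, the 3rd Wednesday of each month.
3rd Wednesday of July 2018: Jul 18 2018.
3rd Wednesday of August 2018: Aug 15 2018.
3rd Wednesday of September 2018: Sep 19 2018.
October 2018 — 3rd Wednesday is Oct 17 2018.
3rd Wednesday of November 2018: Nov 21 2018.
December 2018 — 3rd Wednesday is Dec 19 2018.
January 2019 — 3rd Wednesday is Jan 16 2019.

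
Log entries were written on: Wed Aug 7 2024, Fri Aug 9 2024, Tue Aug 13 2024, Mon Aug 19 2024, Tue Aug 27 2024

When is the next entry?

Gaps: 2, 4, 6, 8 days — each gap is 2 larger than the previous one.
Next gap: 10 days. Tue Aug 27 2024 + 10 days = Fri Sep 6 2024.

Fri Sep 6 2024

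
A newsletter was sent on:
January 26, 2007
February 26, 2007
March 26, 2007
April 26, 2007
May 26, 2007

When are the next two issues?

June 26, 2007; July 26, 2007

Gaps: 31, 28, 31, 30 days — not constant. Every event is on the 26th of the month.
Pattern: the 26th of each month.
Next: June 2007 → June 26, 2007.
Next: July 2007 → July 26, 2007.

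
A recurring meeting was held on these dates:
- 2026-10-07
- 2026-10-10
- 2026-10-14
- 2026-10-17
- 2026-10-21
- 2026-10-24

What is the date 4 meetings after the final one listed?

2026-11-07

The gap pattern 3, 4, 3, 4, 3 repeats every 2 events.
These are the Wednesdays and Saturdays of each week.
Next Wednesday: 2026-10-28.
The following Saturday is 2026-10-31.
The following Wednesday is 2026-11-04.
Next Saturday: 2026-11-07.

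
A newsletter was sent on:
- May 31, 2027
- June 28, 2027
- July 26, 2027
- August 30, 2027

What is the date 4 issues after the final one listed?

All Mondays; the gaps (28, 28, 35) vary with month length.
This is the last Monday of each month.
Last Monday of September 2027: September 27, 2027.
October 2027 ends with Monday October 25, 2027.
Last Monday of November 2027: November 29, 2027.
December 2027 ends with Monday December 27, 2027.

December 27, 2027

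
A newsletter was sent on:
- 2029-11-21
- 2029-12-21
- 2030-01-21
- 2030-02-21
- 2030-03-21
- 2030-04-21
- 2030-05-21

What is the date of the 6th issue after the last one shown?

The day-of-month is always 21 (30, 31, 31, 28, 31, 30 days between events).
So this recurs on the 21st of each month.
June 2030: 2030-06-21.
Next: July 2030 → 2030-07-21.
Next: August 2030 → 2030-08-21.
Next: September 2030 → 2030-09-21.
Next: October 2030 → 2030-10-21.
November 2030: 2030-11-21.

2030-11-21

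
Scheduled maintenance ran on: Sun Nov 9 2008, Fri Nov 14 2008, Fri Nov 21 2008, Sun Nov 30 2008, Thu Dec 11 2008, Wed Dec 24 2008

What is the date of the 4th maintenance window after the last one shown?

Fri Mar 6 2009

Gaps: 5, 7, 9, 11, 13 days — each gap is 2 larger than the previous one.
Next gap: 15 days. Wed Dec 24 2008 + 15 days = Thu Jan 8 2009.
Next gap: 17 days. Thu Jan 8 2009 + 17 days = Sun Jan 25 2009.
Next gap: 19 days. Sun Jan 25 2009 + 19 days = Fri Feb 13 2009.
Next gap: 21 days. Fri Feb 13 2009 + 21 days = Fri Mar 6 2009.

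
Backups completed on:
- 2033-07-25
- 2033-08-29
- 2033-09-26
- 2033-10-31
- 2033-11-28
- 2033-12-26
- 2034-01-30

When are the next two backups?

2034-02-27, 2034-03-27

These are Mondays with 35, 28, 35, 28, 28, 35-day gaps.
Each is the final Monday of its month — 2033-08-29 is past the 28th, so '4th Monday' doesn't fit.
Last Monday of February 2034: 2034-02-27.
March 2034 ends with Monday 2034-03-27.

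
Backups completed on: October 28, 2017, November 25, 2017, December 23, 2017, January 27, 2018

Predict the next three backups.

All dates are Saturdays, 28, 28, 35 days apart.
Specifically, the 4th Saturday of each month.
4th Saturday of February 2018: February 24, 2018.
March 2018 — 4th Saturday is March 24, 2018.
April 2018 — 4th Saturday is April 28, 2018.

February 24, 2018; March 24, 2018; April 28, 2018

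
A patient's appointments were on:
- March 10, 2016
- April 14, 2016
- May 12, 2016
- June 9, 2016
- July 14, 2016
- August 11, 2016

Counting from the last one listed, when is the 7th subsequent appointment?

March 9, 2017

All dates are Thursdays, 35, 28, 28, 35, 28 days apart.
Specifically, the 2nd Thursday of each month.
September 2016 — 2nd Thursday is September 8, 2016.
October 2016 — 2nd Thursday is October 13, 2016.
2nd Thursday of November 2016: November 10, 2016.
December 2016 — 2nd Thursday is December 8, 2016.
January 2017 — 2nd Thursday is January 12, 2017.
2nd Thursday of February 2017: February 9, 2017.
March 2017 — 2nd Thursday is March 9, 2017.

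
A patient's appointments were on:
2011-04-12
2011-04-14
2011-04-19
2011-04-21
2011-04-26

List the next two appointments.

2011-04-28, 2011-05-03

Every event lands on a Tuesday or Thursday (gaps cycle 2, 5, 2, 5).
So the schedule is: every Tuesday and Thursday.
Next Thursday: 2011-04-28.
The following Tuesday is 2011-05-03.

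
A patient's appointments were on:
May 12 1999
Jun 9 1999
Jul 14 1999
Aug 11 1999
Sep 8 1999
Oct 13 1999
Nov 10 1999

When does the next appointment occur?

These are Wednesdays at 28- or 35-day spacing (28, 35, 28, 28, 35, 28).
The pattern: 2nd Wednesday of the month.
2nd Wednesday of December 1999: Dec 8 1999.

Dec 8 1999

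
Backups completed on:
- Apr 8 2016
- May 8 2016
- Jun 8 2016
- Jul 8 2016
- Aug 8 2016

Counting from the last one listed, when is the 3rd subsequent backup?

Each date is the 8th; the gaps (30, 31, 30, 31) track the month lengths.
The rule is the 8th of each month.
Next: September 2016 → Sep 8 2016.
October 2016: Oct 8 2016.
November 2016: Nov 8 2016.

Nov 8 2016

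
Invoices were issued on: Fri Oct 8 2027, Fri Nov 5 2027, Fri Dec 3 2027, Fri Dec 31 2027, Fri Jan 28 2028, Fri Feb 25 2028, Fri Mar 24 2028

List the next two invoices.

Fri Apr 21 2028, Fri May 19 2028

Every event comes 28 days after the last (28, 28, 28, 28, 28, 28).
Fri Mar 24 2028 + 28 days = Fri Apr 21 2028.
Fri Apr 21 2028 + 28 days = Fri May 19 2028.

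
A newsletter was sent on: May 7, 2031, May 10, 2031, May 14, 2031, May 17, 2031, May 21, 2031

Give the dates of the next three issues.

Gaps: 3, 4, 3, 4 days — not constant, but cyclic with period 2.
The events fall on every Wednesday and Saturday.
The following Saturday is May 24, 2031.
The following Wednesday is May 28, 2031.
Next Saturday: May 31, 2031.

May 24, 2031; May 28, 2031; May 31, 2031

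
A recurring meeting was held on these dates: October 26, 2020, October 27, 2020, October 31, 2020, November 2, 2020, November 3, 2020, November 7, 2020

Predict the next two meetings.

Every event lands on a Monday or Tuesday or Saturday (gaps cycle 1, 4, 2, 1, 4).
So the schedule is: every Monday, Tuesday and Saturday.
Next Monday: November 9, 2020.
The following Tuesday is November 10, 2020.

November 9, 2020; November 10, 2020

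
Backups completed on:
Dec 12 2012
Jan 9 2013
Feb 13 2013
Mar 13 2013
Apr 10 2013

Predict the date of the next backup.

All dates are Wednesdays, 28, 35, 28, 28 days apart.
Specifically, the 2nd Wednesday of each month.
May 2013 — 2nd Wednesday is May 8 2013.

May 8 2013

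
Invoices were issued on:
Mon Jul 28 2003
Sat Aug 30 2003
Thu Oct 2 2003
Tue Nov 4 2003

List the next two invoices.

Gaps between consecutive events: 33, 33, 33 days — a constant 33-day interval.
Tue Nov 4 2003 + 33 days = Sun Dec 7 2003.
Sun Dec 7 2003 + 33 days = Fri Jan 9 2004.

Sun Dec 7 2003, Fri Jan 9 2004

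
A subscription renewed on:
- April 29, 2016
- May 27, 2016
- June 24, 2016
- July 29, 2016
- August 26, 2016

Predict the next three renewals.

These are Fridays with 28, 28, 35, 28-day gaps.
Each is the final Friday of its month — April 29, 2016 is past the 28th, so '4th Friday' doesn't fit.
September 2016 ends with Friday September 30, 2016.
Last Friday of October 2016: October 28, 2016.
Last Friday of November 2016: November 25, 2016.

September 30, 2016; October 28, 2016; November 25, 2016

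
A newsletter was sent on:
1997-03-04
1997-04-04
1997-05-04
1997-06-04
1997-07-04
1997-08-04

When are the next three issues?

1997-09-04, 1997-10-04, 1997-11-04

Gaps: 31, 30, 31, 30, 31 days — not constant. Every event is on the 4th of the month.
Pattern: the 4th of each month.
Next: September 1997 → 1997-09-04.
October 1997: 1997-10-04.
Next: November 1997 → 1997-11-04.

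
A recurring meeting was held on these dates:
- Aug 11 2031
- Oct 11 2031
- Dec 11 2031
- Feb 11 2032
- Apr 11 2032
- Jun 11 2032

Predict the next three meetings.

Aug 11 2032, Oct 11 2032, Dec 11 2032

Gaps: 61, 61, 62, 60, 61 days — not constant. Every event is on the 11th of the month.
Pattern: the 11th of every 2 months.
Next: August 2032 → Aug 11 2032.
October 2032: Oct 11 2032.
Next: December 2032 → Dec 11 2032.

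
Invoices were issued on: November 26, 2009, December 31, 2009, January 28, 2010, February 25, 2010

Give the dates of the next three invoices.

March 25, 2010; April 29, 2010; May 27, 2010

Every date is a Thursday; gaps 35, 28, 28 days.
Each is the last Thursday of its month (at least one falls on the 29th or later, ruling out '4th Thursday').
Last Thursday of March 2010: March 25, 2010.
Last Thursday of April 2010: April 29, 2010.
Last Thursday of May 2010: May 27, 2010.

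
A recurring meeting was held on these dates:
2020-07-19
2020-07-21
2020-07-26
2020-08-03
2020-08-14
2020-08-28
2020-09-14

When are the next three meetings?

2020-10-04, 2020-10-27, 2020-11-22

Gaps: 2, 5, 8, 11, 14, 17 days — each gap is 3 larger than the previous one.
Next gap: 20 days. 2020-09-14 + 20 days = 2020-10-04.
Next gap: 23 days. 2020-10-04 + 23 days = 2020-10-27.
Next gap: 26 days. 2020-10-27 + 26 days = 2020-11-22.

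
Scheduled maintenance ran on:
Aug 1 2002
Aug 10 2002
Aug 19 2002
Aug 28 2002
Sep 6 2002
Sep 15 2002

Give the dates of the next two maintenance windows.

Every event comes 9 days after the last (9, 9, 9, 9, 9).
Sep 15 2002 + 9 days = Sep 24 2002.
Sep 24 2002 + 9 days = Oct 3 2002.

Sep 24 2002, Oct 3 2002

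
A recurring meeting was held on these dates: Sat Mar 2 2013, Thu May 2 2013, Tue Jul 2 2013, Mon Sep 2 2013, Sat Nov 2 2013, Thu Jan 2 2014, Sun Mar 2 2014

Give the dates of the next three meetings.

The day-of-month is always 2 (61, 61, 62, 61, 61, 59 days between events).
So this recurs on the 2nd of every 2 months.
Next: May 2014 → Fri May 2 2014.
July 2014: Wed Jul 2 2014.
Next: September 2014 → Tue Sep 2 2014.

Fri May 2 2014, Wed Jul 2 2014, Tue Sep 2 2014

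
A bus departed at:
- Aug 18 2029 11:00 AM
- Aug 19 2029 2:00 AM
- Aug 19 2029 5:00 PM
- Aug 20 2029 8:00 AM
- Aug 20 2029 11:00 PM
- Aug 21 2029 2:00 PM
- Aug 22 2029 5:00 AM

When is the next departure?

Aug 22 2029 8:00 PM

The interval is a steady 15 hours (15, 15, 15, 15, 15, 15).
Aug 22 2029 5:00 AM + 15 h = Aug 22 2029 8:00 PM.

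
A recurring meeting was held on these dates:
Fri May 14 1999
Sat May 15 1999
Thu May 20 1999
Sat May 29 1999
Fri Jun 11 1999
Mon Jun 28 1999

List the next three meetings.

Mon Jul 19 1999, Fri Aug 13 1999, Sat Sep 11 1999

The spacing grows by 4 each time: 1, 5, 9, 13, 17 days.
Next gap: 21 days. Mon Jun 28 1999 + 21 days = Mon Jul 19 1999.
Next gap: 25 days. Mon Jul 19 1999 + 25 days = Fri Aug 13 1999.
Next gap: 29 days. Fri Aug 13 1999 + 29 days = Sat Sep 11 1999.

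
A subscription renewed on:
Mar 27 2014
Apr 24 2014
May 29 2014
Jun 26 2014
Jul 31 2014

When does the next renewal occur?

Aug 28 2014

All Thursdays; the gaps (28, 35, 28, 35) vary with month length.
This is the last Thursday of each month.
Last Thursday of August 2014: Aug 28 2014.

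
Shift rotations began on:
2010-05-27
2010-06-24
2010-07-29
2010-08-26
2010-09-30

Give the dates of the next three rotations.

All Thursdays; the gaps (28, 35, 28, 35) vary with month length.
This is the last Thursday of each month.
Last Thursday of October 2010: 2010-10-28.
November 2010 ends with Thursday 2010-11-25.
December 2010 ends with Thursday 2010-12-30.

2010-10-28, 2010-11-25, 2010-12-30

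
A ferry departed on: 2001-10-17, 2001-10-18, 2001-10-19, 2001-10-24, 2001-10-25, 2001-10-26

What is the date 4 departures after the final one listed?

Every event lands on a Wednesday or Thursday or Friday (gaps cycle 1, 1, 5, 1, 1).
So the schedule is: every Wednesday, Thursday and Friday.
Next Wednesday: 2001-10-31.
The following Thursday is 2001-11-01.
Next Friday: 2001-11-02.
The following Wednesday is 2001-11-07.

2001-11-07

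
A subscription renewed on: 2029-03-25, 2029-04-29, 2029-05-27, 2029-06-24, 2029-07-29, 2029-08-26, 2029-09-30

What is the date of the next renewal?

Every date is a Sunday; gaps 35, 28, 28, 35, 28, 35 days.
Each is the last Sunday of its month (at least one falls on the 29th or later, ruling out '4th Sunday').
October 2029 ends with Sunday 2029-10-28.

2029-10-28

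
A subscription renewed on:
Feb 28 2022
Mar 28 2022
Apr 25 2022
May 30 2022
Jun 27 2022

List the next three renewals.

Jul 25 2022, Aug 29 2022, Sep 26 2022

These are Mondays with 28, 28, 35, 28-day gaps.
Each is the final Monday of its month — May 30 2022 is past the 28th, so '4th Monday' doesn't fit.
July 2022 ends with Monday Jul 25 2022.
Last Monday of August 2022: Aug 29 2022.
September 2022 ends with Monday Sep 26 2022.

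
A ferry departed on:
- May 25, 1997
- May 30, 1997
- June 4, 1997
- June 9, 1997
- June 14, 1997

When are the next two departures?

Gaps between consecutive events: 5, 5, 5, 5 days — a constant 5-day interval.
June 14, 1997 + 5 days = June 19, 1997.
June 19, 1997 + 5 days = June 24, 1997.

June 19, 1997; June 24, 1997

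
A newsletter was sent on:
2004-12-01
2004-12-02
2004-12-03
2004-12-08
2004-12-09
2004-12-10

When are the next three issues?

The gap pattern 1, 1, 5, 1, 1 repeats every 3 events.
These are the Wednesdays, Thursdays and Fridays of each week.
Next Wednesday: 2004-12-15.
The following Thursday is 2004-12-16.
Next Friday: 2004-12-17.

2004-12-15, 2004-12-16, 2004-12-17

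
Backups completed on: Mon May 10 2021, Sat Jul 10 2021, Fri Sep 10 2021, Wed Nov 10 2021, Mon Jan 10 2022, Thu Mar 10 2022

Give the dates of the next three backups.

Tue May 10 2022, Sun Jul 10 2022, Sat Sep 10 2022

The day-of-month is always 10 (61, 62, 61, 61, 59 days between events).
So this recurs on the 10th of every 2 months.
Next: May 2022 → Tue May 10 2022.
July 2022: Sun Jul 10 2022.
September 2022: Sat Sep 10 2022.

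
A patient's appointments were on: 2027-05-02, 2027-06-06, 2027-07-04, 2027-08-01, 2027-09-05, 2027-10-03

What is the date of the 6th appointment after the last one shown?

2028-04-02

These are Sundays at 28- or 35-day spacing (35, 28, 28, 35, 28).
The pattern: 1st Sunday of the month.
November 2027 — 1st Sunday is 2027-11-07.
1st Sunday of December 2027: 2027-12-05.
1st Sunday of January 2028: 2028-01-02.
1st Sunday of February 2028: 2028-02-06.
1st Sunday of March 2028: 2028-03-05.
1st Sunday of April 2028: 2028-04-02.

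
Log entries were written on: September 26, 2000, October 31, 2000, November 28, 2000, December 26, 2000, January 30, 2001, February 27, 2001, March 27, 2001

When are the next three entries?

April 24, 2001; May 29, 2001; June 26, 2001

Every date is a Tuesday; gaps 35, 28, 28, 35, 28, 28 days.
Each is the last Tuesday of its month (at least one falls on the 29th or later, ruling out '4th Tuesday').
Last Tuesday of April 2001: April 24, 2001.
May 2001 ends with Tuesday May 29, 2001.
June 2001 ends with Tuesday June 26, 2001.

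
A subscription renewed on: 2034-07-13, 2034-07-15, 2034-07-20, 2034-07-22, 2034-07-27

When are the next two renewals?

Every event lands on a Thursday or Saturday (gaps cycle 2, 5, 2, 5).
So the schedule is: every Thursday and Saturday.
Next Saturday: 2034-07-29.
Next Thursday: 2034-08-03.

2034-07-29, 2034-08-03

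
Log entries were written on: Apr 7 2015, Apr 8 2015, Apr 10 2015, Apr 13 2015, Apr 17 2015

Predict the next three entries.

The spacing grows by 1 each time: 1, 2, 3, 4 days.
Next gap: 5 days. Apr 17 2015 + 5 days = Apr 22 2015.
Next gap: 6 days. Apr 22 2015 + 6 days = Apr 28 2015.
Next gap: 7 days. Apr 28 2015 + 7 days = May 5 2015.

Apr 22 2015, Apr 28 2015, May 5 2015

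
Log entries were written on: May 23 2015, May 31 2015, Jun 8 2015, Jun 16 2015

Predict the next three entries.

Jun 24 2015, Jul 2 2015, Jul 10 2015

The spacing is 8, 8, 8 days — always 8 days.
Jun 16 2015 + 8 days = Jun 24 2015.
Jun 24 2015 + 8 days = Jul 2 2015.
Jul 2 2015 + 8 days = Jul 10 2015.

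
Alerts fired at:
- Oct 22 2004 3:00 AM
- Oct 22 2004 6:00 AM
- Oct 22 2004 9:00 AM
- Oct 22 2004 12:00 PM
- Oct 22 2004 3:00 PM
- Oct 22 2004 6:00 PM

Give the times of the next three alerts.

Gaps: 3, 3, 3, 3, 3 hours — each event is 3 hours after the previous one.
Oct 22 2004 6:00 PM + 3 h = Oct 22 2004 9:00 PM.
Oct 22 2004 9:00 PM + 3 h = Oct 23 2004 12:00 AM.
Oct 23 2004 12:00 AM + 3 h = Oct 23 2004 3:00 AM.

Oct 22 2004 9:00 PM, Oct 23 2004 12:00 AM, Oct 23 2004 3:00 AM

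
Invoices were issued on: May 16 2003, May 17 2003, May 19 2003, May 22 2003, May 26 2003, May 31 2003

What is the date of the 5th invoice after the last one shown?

Intervals are 1, 2, 3, 4, 5 days — an arithmetic progression with common difference 1.
Next gap: 6 days. May 31 2003 + 6 days = Jun 6 2003.
Next gap: 7 days. Jun 6 2003 + 7 days = Jun 13 2003.
Next gap: 8 days. Jun 13 2003 + 8 days = Jun 21 2003.
Next gap: 9 days. Jun 21 2003 + 9 days = Jun 30 2003.
Next gap: 10 days. Jun 30 2003 + 10 days = Jul 10 2003.

Jul 10 2003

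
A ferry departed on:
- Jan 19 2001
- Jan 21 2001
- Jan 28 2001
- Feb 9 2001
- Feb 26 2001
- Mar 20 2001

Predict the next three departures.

Gaps: 2, 7, 12, 17, 22 days — each gap is 5 larger than the previous one.
Next gap: 27 days. Mar 20 2001 + 27 days = Apr 16 2001.
Next gap: 32 days. Apr 16 2001 + 32 days = May 18 2001.
Next gap: 37 days. May 18 2001 + 37 days = Jun 24 2001.

Apr 16 2001, May 18 2001, Jun 24 2001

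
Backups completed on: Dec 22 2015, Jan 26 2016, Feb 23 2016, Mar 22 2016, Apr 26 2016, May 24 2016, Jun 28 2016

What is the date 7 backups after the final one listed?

Jan 24 2017

All dates are Tuesdays, 35, 28, 28, 35, 28, 35 days apart.
Specifically, the 4th Tuesday of each month.
4th Tuesday of July 2016: Jul 26 2016.
August 2016 — 4th Tuesday is Aug 23 2016.
4th Tuesday of September 2016: Sep 27 2016.
October 2016 — 4th Tuesday is Oct 25 2016.
November 2016 — 4th Tuesday is Nov 22 2016.
4th Tuesday of December 2016: Dec 27 2016.
January 2017 — 4th Tuesday is Jan 24 2017.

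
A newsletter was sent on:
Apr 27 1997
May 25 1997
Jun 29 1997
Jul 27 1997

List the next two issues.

These are Sundays with 28, 35, 28-day gaps.
Each is the final Sunday of its month — Jun 29 1997 is past the 28th, so '4th Sunday' doesn't fit.
August 1997 ends with Sunday Aug 31 1997.
September 1997 ends with Sunday Sep 28 1997.

Aug 31 1997, Sep 28 1997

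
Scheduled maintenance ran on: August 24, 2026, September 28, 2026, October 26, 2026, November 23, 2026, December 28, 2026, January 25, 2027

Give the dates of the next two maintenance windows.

February 22, 2027; March 22, 2027

Gaps: 35, 28, 28, 35, 28 days — a mix of 28 and 35. Every date is a Monday.
Each is the 4th Monday of its month.
February 2027 — 4th Monday is February 22, 2027.
March 2027 — 4th Monday is March 22, 2027.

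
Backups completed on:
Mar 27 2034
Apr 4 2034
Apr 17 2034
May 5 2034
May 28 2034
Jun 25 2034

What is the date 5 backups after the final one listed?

The spacing grows by 5 each time: 8, 13, 18, 23, 28 days.
Next gap: 33 days. Jun 25 2034 + 33 days = Jul 28 2034.
Next gap: 38 days. Jul 28 2034 + 38 days = Sep 4 2034.
Next gap: 43 days. Sep 4 2034 + 43 days = Oct 17 2034.
Next gap: 48 days. Oct 17 2034 + 48 days = Dec 4 2034.
Next gap: 53 days. Dec 4 2034 + 53 days = Jan 26 2035.

Jan 26 2035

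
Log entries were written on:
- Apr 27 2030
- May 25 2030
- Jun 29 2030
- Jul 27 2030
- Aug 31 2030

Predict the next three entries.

Every date is a Saturday; gaps 28, 35, 28, 35 days.
Each is the last Saturday of its month (at least one falls on the 29th or later, ruling out '4th Saturday').
Last Saturday of September 2030: Sep 28 2030.
October 2030 ends with Saturday Oct 26 2030.
Last Saturday of November 2030: Nov 30 2030.

Sep 28 2030, Oct 26 2030, Nov 30 2030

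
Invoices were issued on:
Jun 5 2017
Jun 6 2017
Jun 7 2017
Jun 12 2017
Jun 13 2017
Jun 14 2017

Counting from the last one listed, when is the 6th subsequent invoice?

Gaps: 1, 1, 5, 1, 1 days — not constant, but cyclic with period 3.
The events fall on every Monday, Tuesday and Wednesday.
The following Monday is Jun 19 2017.
Next Tuesday: Jun 20 2017.
Next Wednesday: Jun 21 2017.
The following Monday is Jun 26 2017.
The following Tuesday is Jun 27 2017.
The following Wednesday is Jun 28 2017.

Jun 28 2017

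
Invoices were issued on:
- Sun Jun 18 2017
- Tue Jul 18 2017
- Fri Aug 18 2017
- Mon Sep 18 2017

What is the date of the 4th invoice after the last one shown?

Thu Jan 18 2018

Each date is the 18th; the gaps (30, 31, 31) track the month lengths.
The rule is the 18th of each month.
October 2017: Wed Oct 18 2017.
November 2017: Sat Nov 18 2017.
Next: December 2017 → Mon Dec 18 2017.
January 2018: Thu Jan 18 2018.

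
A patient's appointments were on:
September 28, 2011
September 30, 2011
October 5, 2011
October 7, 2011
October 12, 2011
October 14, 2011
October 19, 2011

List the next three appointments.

The gap pattern 2, 5, 2, 5, 2, 5 repeats every 2 events.
These are the Wednesdays and Fridays of each week.
The following Friday is October 21, 2011.
The following Wednesday is October 26, 2011.
The following Friday is October 28, 2011.

October 21, 2011; October 26, 2011; October 28, 2011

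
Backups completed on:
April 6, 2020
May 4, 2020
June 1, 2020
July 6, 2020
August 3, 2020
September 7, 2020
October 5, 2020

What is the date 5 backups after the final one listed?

March 1, 2021

Gaps: 28, 28, 35, 28, 35, 28 days — a mix of 28 and 35. Every date is a Monday.
Each is the 1st Monday of its month.
November 2020 — 1st Monday is November 2, 2020.
December 2020 — 1st Monday is December 7, 2020.
January 2021 — 1st Monday is January 4, 2021.
1st Monday of February 2021: February 1, 2021.
March 2021 — 1st Monday is March 1, 2021.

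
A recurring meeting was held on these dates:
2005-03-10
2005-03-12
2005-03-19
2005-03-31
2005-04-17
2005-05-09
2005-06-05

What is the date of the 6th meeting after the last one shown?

The spacing grows by 5 each time: 2, 7, 12, 17, 22, 27 days.
Next gap: 32 days. 2005-06-05 + 32 days = 2005-07-07.
Next gap: 37 days. 2005-07-07 + 37 days = 2005-08-13.
Next gap: 42 days. 2005-08-13 + 42 days = 2005-09-24.
Next gap: 47 days. 2005-09-24 + 47 days = 2005-11-10.
Next gap: 52 days. 2005-11-10 + 52 days = 2006-01-01.
Next gap: 57 days. 2006-01-01 + 57 days = 2006-02-27.

2006-02-27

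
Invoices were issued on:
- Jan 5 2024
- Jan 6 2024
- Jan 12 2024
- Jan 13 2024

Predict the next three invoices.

Gaps: 1, 6, 1 days — not constant, but cyclic with period 2.
The events fall on every Friday and Saturday.
Next Friday: Jan 19 2024.
Next Saturday: Jan 20 2024.
Next Friday: Jan 26 2024.

Jan 19 2024, Jan 20 2024, Jan 26 2024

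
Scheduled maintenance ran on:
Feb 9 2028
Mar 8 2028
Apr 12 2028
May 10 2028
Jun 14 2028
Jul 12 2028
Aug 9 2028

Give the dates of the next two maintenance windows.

These are Wednesdays at 28- or 35-day spacing (28, 35, 28, 35, 28, 28).
The pattern: 2nd Wednesday of the month.
September 2028 — 2nd Wednesday is Sep 13 2028.
October 2028 — 2nd Wednesday is Oct 11 2028.

Sep 13 2028, Oct 11 2028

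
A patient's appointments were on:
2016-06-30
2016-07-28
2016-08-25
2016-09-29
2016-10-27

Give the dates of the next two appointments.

Every date is a Thursday; gaps 28, 28, 35, 28 days.
Each is the last Thursday of its month (at least one falls on the 29th or later, ruling out '4th Thursday').
Last Thursday of November 2016: 2016-11-24.
December 2016 ends with Thursday 2016-12-29.

2016-11-24, 2016-12-29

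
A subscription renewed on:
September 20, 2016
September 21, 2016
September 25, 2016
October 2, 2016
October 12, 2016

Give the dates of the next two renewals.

The spacing grows by 3 each time: 1, 4, 7, 10 days.
Next gap: 13 days. October 12, 2016 + 13 days = October 25, 2016.
Next gap: 16 days. October 25, 2016 + 16 days = November 10, 2016.

October 25, 2016; November 10, 2016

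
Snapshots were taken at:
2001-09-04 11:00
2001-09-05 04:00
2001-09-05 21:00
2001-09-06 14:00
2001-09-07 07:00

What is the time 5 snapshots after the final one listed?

2001-09-10 20:00

The interval is a steady 17 hours (17, 17, 17, 17).
2001-09-07 07:00 + 17 h = 2001-09-08 00:00.
2001-09-08 00:00 + 17 h = 2001-09-08 17:00.
2001-09-08 17:00 + 17 h = 2001-09-09 10:00.
2001-09-09 10:00 + 17 h = 2001-09-10 03:00.
2001-09-10 03:00 + 17 h = 2001-09-10 20:00.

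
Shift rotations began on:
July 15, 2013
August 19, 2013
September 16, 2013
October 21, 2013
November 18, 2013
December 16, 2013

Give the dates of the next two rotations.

Gaps: 35, 28, 35, 28, 28 days — a mix of 28 and 35. Every date is a Monday.
Each is the 3rd Monday of its month.
January 2014 — 3rd Monday is January 20, 2014.
3rd Monday of February 2014: February 17, 2014.

January 20, 2014; February 17, 2014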